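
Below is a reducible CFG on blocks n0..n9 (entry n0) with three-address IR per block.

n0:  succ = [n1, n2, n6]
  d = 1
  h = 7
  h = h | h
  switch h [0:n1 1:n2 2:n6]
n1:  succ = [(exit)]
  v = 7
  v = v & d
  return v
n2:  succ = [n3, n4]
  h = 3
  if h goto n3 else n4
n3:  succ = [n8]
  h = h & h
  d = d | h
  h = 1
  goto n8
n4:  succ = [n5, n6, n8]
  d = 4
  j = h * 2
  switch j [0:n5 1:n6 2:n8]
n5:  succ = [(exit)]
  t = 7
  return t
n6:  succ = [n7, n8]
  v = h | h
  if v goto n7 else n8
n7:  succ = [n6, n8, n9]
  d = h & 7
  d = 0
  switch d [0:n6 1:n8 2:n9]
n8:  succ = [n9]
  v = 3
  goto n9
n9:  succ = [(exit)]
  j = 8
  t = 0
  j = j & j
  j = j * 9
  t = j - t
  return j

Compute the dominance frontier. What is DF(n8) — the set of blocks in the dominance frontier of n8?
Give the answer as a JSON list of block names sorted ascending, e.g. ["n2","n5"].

idom tree: n1←n0 n2←n0 n3←n2 n4←n2 n5←n4 n6←n0 n7←n6 n8←n0 n9←n0
Join-block Dom:
  n6: preds {n0,n4,n7}: {n0} ∩ {n0,n2,n4} ∩ {n0,n6,n7} = {n0}; idom=n0
  n8: preds {n3,n4,n6,n7}: {n0,n2,n3} ∩ {n0,n2,n4} ∩ {n0,n6} ∩ {n0,n6,n7} = {n0}; idom=n0
  n9: preds {n7,n8}: {n0,n6,n7} ∩ {n0,n8} = {n0}; idom=n0

DF derivation:
  join n6 pred n0: · stop@n0
  join n6 pred n4: n4→n2 stop@n0
  join n6 pred n7: n7→n6 stop@n0
  join n8 pred n3: n3→n2 stop@n0
  join n8 pred n4: n4→n2 stop@n0
  join n8 pred n6: n6 stop@n0
  join n8 pred n7: n7→n6 stop@n0
  join n9 pred n7: n7→n6 stop@n0
  join n9 pred n8: n8 stop@n0
  n0 → ∅
  n1 → ∅
  n2 → {n6,n8}
  n3 → {n8}
  n4 → {n6,n8}
  n5 → ∅
  n6 → {n6,n8,n9}
  n7 → {n6,n8,n9}
  n8 → {n9}
  n9 → ∅

DF(n8) = ["n9"]

Answer: ["n9"]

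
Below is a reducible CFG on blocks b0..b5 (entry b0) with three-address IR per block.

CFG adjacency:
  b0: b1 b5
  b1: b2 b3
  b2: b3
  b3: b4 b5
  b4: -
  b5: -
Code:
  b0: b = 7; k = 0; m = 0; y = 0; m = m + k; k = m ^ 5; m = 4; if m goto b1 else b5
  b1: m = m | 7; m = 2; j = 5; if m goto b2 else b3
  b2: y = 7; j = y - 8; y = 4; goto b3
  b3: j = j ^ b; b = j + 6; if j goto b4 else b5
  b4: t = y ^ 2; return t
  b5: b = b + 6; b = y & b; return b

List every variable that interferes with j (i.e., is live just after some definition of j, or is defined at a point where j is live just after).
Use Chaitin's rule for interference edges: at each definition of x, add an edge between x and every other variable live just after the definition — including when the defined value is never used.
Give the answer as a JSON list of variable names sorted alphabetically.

Block summaries:
  b0: def={b,k,m,y} ue=∅
  b1: def={j,m} ue={m}
  b2: def={j,y} ue=∅
  b3: def={b,j} ue={b,j}
  b4: def={t} ue={y}
  b5: def={b} ue={b,y}

Live sets:
  b0 li=∅ lo={b,m,y}
  b1 li={b,m,y} lo={b,j,y}
  b2 li={b} lo={b,j,y}
  b3 li={b,j,y} lo={b,y}
  b4 li={y} lo=∅
  b5 li={b,y} lo=∅

Conflict graph:
  b — {j,k,m,y}
  j — {b,m,y}
  k — {b,m,y}
  m — {b,j,k,y}
  t — ∅
  y — {b,j,k,m}

N(j) = ["b", "m", "y"]

Answer: ["b", "m", "y"]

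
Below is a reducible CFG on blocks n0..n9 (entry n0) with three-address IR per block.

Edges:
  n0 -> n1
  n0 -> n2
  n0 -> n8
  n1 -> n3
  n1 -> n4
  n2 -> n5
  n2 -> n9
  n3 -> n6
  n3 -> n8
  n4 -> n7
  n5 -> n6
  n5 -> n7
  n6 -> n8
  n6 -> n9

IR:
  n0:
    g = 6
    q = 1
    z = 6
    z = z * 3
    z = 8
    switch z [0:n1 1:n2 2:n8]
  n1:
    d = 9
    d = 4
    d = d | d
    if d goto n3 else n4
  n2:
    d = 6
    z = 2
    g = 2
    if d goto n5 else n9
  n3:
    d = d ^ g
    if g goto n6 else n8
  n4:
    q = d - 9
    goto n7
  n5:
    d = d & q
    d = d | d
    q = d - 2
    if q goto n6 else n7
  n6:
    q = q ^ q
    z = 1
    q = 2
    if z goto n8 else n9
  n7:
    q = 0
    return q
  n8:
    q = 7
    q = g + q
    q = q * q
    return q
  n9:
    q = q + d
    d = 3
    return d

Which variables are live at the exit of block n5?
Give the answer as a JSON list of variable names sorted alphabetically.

Answer: ["d", "g", "q"]

Derivation:
Block summaries:
  n0: {g,q,z} / ∅
  n1: {d} / ∅
  n2: {d,g,z} / ∅
  n3: {d} / {d,g}
  n4: {q} / {d}
  n5: {d,q} / {d,q}
  n6: {q,z} / {q}
  n7: {q} / ∅
  n8: {q} / {g}
  n9: {d,q} / {d,q}

Live sets:
  n0: in=∅ out={g,q}
  n1: in={g,q} out={d,g,q}
  n2: in={q} out={d,g,q}
  n3: in={d,g,q} out={d,g,q}
  n4: in={d} out=∅
  n5: in={d,g,q} out={d,g,q}
  n6: in={d,g,q} out={d,g,q}
  n7: in=∅ out=∅
  n8: in={g} out=∅
  n9: in={d,q} out=∅

live-out(n5) = ["d", "g", "q"]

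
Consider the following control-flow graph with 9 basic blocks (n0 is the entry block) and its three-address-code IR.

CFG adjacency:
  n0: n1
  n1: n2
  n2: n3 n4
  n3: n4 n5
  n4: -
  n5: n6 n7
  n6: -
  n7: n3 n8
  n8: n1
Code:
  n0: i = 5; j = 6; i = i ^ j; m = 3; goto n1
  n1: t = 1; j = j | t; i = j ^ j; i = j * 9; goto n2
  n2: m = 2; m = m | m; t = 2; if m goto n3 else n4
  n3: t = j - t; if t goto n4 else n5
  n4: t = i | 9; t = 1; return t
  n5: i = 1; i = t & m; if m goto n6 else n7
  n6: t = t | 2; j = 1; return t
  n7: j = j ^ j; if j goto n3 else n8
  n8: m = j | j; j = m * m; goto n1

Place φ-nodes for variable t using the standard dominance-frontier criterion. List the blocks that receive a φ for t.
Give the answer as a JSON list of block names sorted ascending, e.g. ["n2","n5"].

Answer: ["n1", "n3", "n4"]

Derivation:
idom tree: n1←n0 n2←n1 n3←n2 n4←n2 n5←n3 n6←n5 n7←n5 n8←n7
Join-block Dom:
  n1: preds {n0,n8}: {n0} ∩ {n0,n1,n2,n3,n5,n7,n8} = {n0}; idom=n0
  n3: preds {n2,n7}: {n0,n1,n2} ∩ {n0,n1,n2,n3,n5,n7} = {n0,n1,n2}; idom=n2
  n4: preds {n2,n3}: {n0,n1,n2} ∩ {n0,n1,n2,n3} = {n0,n1,n2}; idom=n2

DF walk-up:
  join n1 pred n0: · stop@n0
  join n1 pred n8: n8→n7→n5→n3→n2→n1 stop@n0
  join n3 pred n2: · stop@n2
  join n3 pred n7: n7→n5→n3 stop@n2
  join n4 pred n2: · stop@n2
  join n4 pred n3: n3 stop@n2
  DF(n0)=∅
  DF(n1)={n1}
  DF(n2)={n1}
  DF(n3)={n1,n3,n4}
  DF(n4)=∅
  DF(n5)={n1,n3}
  DF(n6)=∅
  DF(n7)={n1,n3}
  DF(n8)={n1}

φ for t: defs {n1,n2,n3,n4,n6}
  DF⁺ = {n1,n3,n4}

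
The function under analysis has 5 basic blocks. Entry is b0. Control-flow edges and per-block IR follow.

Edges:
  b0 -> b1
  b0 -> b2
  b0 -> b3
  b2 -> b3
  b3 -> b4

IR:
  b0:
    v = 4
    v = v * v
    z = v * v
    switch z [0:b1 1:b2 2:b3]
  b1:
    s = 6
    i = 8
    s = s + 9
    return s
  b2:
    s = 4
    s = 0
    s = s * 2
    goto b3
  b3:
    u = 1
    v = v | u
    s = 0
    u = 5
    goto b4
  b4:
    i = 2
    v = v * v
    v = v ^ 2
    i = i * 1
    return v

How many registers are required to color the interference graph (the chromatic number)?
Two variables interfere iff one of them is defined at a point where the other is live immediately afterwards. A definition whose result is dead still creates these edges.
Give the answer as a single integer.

def/use:
  b0 def {v,z} use ∅
  b1 def {i,s} use ∅
  b2 def {s} use ∅
  b3 def {s,u,v} use {v}
  b4 def {i,v} use {v}

Live sets:
  live b0: ∅→{v}
  live b1: ∅→∅
  live b2: {v}→{v}
  live b3: {v}→{v}
  live b4: {v}→∅

Interference:
  i: {s,v}
  s: {i,v}
  u: {v}
  v: {i,s,u,z}
  z: {v}

Chromatic number:
  {i,s,v} pairwise interfere (3-clique) ⇒ χ ≥ 3
  assign i→r1 s→r2 u→r1 v→r0 z→r1 — no edge inside a register ⇒ χ ≤ 3
  χ = 3

Answer: 3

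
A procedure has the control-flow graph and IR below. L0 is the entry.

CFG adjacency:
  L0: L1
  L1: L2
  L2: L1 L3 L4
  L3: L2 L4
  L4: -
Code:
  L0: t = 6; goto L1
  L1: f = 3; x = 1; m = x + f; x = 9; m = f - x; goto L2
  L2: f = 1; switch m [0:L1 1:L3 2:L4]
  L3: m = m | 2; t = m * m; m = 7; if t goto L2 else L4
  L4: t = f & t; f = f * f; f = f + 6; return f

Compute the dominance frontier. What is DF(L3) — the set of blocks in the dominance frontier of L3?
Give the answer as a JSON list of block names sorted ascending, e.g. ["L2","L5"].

Answer: ["L2", "L4"]

Derivation:
idom tree: L1←L0 L2←L1 L3←L2 L4←L2
Dom∩ at merges:
  L1: preds {L0,L2}: {L0} ∩ {L0,L1,L2} = {L0}; idom=L0
  L2: preds {L1,L3}: {L0,L1} ∩ {L0,L1,L2,L3} = {L0,L1}; idom=L1
  L4: preds {L2,L3}: {L0,L1,L2} ∩ {L0,L1,L2,L3} = {L0,L1,L2}; idom=L2

Frontier:
  L1←L0: walk · to L0
  L1←L2: walk L2→L1 to L0
  L2←L1: walk · to L1
  L2←L3: walk L3→L2 to L1
  L4←L2: walk · to L2
  L4←L3: walk L3 to L2
  L0 → ∅
  L1 → {L1}
  L2 → {L1,L2}
  L3 → {L2,L4}
  L4 → ∅

DF(L3) = ["L2", "L4"]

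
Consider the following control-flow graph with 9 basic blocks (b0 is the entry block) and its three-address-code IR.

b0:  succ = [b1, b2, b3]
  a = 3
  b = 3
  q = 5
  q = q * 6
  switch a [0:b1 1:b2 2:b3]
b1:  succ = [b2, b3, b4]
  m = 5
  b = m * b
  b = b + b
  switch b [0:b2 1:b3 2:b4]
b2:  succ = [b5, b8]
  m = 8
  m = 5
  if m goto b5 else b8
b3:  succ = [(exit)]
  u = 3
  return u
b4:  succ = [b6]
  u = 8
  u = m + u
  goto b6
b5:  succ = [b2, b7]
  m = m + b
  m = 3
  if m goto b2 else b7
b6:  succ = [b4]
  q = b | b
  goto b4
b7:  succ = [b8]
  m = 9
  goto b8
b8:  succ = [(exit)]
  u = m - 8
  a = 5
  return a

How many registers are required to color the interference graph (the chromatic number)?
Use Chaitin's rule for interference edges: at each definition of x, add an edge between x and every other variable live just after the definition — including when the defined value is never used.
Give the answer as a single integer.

Block summaries:
  b0: def={a,b,q} ue=∅
  b1: def={b,m} ue={b}
  b2: def={m} ue=∅
  b3: def={u} ue=∅
  b4: def={u} ue={m}
  b5: def={m} ue={b,m}
  b6: def={q} ue={b}
  b7: def={m} ue=∅
  b8: def={a,u} ue={m}

Live sets:
  b0: in=∅ out={b}
  b1: in={b} out={b,m}
  b2: in={b} out={b,m}
  b3: in=∅ out=∅
  b4: in={b,m} out={b,m}
  b5: in={b,m} out={b}
  b6: in={b,m} out={b,m}
  b7: in=∅ out={m}
  b8: in={m} out=∅

Conflict graph:
  a — {b,q}
  b — {a,m,q,u}
  m — {b,q,u}
  q — {a,b,m}
  u — {b,m}

Chromatic number:
  clique {a,b,q} ⇒ need ≥ 3
  3-colouring: r0={b}  r1={a,m}  r2={q,u}
  χ = 3

Answer: 3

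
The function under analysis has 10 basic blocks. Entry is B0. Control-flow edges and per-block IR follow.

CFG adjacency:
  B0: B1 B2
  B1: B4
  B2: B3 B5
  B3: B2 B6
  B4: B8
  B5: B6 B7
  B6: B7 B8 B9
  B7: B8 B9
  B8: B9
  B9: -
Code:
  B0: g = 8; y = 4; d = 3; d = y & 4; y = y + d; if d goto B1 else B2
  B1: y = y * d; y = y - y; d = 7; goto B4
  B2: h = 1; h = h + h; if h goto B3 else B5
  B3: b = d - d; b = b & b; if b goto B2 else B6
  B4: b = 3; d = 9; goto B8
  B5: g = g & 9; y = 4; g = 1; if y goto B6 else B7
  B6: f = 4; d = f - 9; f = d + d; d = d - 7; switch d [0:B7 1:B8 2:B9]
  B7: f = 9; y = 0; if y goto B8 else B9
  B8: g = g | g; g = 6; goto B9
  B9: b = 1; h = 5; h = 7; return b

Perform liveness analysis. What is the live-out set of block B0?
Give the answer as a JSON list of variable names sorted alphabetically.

Block summaries:
  B0: def={d,g,y} ue=∅
  B1: def={d,y} ue={d,y}
  B2: def={h} ue=∅
  B3: def={b} ue={d}
  B4: def={b,d} ue=∅
  B5: def={g,y} ue={g}
  B6: def={d,f} ue=∅
  B7: def={f,y} ue=∅
  B8: def={g} ue={g}
  B9: def={b,h} ue=∅

Live sets:
  B0 li=∅ lo={d,g,y}
  B1 li={d,g,y} lo={g}
  B2 li={d,g} lo={d,g}
  B3 li={d,g} lo={d,g}
  B4 li={g} lo={g}
  B5 li={g} lo={g}
  B6 li={g} lo={g}
  B7 li={g} lo={g}
  B8 li={g} lo=∅
  B9 li=∅ lo=∅

live-out(B0) = ["d", "g", "y"]

Answer: ["d", "g", "y"]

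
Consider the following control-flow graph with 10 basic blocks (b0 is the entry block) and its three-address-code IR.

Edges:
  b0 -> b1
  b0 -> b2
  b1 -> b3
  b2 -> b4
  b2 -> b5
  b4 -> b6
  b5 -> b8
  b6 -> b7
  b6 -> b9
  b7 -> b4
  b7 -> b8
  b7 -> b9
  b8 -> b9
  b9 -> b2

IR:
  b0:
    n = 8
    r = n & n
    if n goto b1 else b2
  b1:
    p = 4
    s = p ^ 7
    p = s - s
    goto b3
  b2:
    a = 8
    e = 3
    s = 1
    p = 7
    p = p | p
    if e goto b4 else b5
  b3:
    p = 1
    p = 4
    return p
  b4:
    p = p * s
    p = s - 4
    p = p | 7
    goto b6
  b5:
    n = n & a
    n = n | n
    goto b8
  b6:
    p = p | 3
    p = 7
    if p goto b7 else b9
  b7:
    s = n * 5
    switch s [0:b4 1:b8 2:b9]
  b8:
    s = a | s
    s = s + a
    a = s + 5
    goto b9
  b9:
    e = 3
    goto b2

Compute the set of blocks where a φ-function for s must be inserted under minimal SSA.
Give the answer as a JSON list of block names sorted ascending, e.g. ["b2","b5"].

idom tree: b1←b0 b2←b0 b3←b1 b4←b2 b5←b2 b6←b4 b7←b6 b8←b2 b9←b2
Dom at joins:
  b2: preds {b0,b9}: {b0} ∩ {b0,b2,b9} = {b0}; idom=b0
  b4: preds {b2,b7}: {b0,b2} ∩ {b0,b2,b4,b6,b7} = {b0,b2}; idom=b2
  b8: preds {b5,b7}: {b0,b2,b5} ∩ {b0,b2,b4,b6,b7} = {b0,b2}; idom=b2
  b9: preds {b6,b7,b8}: {b0,b2,b4,b6} ∩ {b0,b2,b4,b6,b7} ∩ {b0,b2,b8} = {b0,b2}; idom=b2

DF derivation:
  b2←b0: walk · to b0
  b2←b9: walk b9→b2 to b0
  b4←b2: walk · to b2
  b4←b7: walk b7→b6→b4 to b2
  b8←b5: walk b5 to b2
  b8←b7: walk b7→b6→b4 to b2
  b9←b6: walk b6→b4 to b2
  b9←b7: walk b7→b6→b4 to b2
  b9←b8: walk b8 to b2
  b0 → ∅
  b1 → ∅
  b2 → {b2}
  b3 → ∅
  b4 → {b4,b8,b9}
  b5 → {b8}
  b6 → {b4,b8,b9}
  b7 → {b4,b8,b9}
  b8 → {b9}
  b9 → {b2}

φ for s: defs {b1,b2,b7,b8}
  DF⁺ = {b2,b4,b8,b9}

Answer: ["b2", "b4", "b8", "b9"]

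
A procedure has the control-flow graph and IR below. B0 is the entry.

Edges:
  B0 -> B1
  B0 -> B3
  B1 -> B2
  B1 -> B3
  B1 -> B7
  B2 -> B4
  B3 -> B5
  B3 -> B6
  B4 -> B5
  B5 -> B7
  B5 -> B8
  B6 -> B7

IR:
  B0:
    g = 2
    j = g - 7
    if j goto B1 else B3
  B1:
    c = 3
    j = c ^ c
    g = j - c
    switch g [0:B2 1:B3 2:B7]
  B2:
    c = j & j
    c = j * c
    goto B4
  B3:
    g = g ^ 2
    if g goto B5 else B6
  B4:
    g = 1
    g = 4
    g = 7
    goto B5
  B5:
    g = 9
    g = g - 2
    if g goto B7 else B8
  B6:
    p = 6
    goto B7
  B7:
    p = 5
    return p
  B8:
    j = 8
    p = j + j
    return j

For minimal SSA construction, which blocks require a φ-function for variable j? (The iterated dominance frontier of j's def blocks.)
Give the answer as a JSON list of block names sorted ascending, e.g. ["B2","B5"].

Answer: ["B3", "B5", "B7"]

Working:
idom tree: B1←B0 B2←B1 B3←B0 B4←B2 B5←B0 B6←B3 B7←B0 B8←B5
Dom at joins:
  B3: preds {B0,B1}: {B0} ∩ {B0,B1} = {B0}; idom=B0
  B5: preds {B3,B4}: {B0,B3} ∩ {B0,B1,B2,B4} = {B0}; idom=B0
  B7: preds {B1,B5,B6}: {B0,B1} ∩ {B0,B5} ∩ {B0,B3,B6} = {B0}; idom=B0

DF derivation:
  join B3 pred B0: · stop@B0
  join B3 pred B1: B1 stop@B0
  join B5 pred B3: B3 stop@B0
  join B5 pred B4: B4→B2→B1 stop@B0
  join B7 pred B1: B1 stop@B0
  join B7 pred B5: B5 stop@B0
  join B7 pred B6: B6→B3 stop@B0
  DF(B0)=∅
  DF(B1)={B3,B5,B7}
  DF(B2)={B5}
  DF(B3)={B5,B7}
  DF(B4)={B5}
  DF(B5)={B7}
  DF(B6)={B7}
  DF(B7)=∅
  DF(B8)=∅

φ for j: defs {B0,B1,B8}
  DF⁺ = {B3,B5,B7}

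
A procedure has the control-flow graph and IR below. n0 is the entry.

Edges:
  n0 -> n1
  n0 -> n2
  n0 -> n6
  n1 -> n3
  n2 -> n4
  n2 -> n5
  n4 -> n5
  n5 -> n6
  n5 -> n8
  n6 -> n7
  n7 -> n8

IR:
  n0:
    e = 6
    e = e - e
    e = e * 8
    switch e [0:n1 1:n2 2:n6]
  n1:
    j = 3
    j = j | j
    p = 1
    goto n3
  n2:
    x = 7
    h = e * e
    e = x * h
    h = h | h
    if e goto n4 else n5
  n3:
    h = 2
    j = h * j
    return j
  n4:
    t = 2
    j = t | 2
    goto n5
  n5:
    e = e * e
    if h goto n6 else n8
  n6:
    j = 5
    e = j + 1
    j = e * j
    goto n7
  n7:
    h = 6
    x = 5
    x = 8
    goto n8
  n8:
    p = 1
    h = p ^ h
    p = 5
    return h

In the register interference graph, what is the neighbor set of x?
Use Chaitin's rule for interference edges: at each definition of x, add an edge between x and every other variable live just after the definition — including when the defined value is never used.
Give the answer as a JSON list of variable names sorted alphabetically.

Per-block:
  n0: {e} / ∅
  n1: {j,p} / ∅
  n2: {e,h,x} / {e}
  n3: {h,j} / {j}
  n4: {j,t} / ∅
  n5: {e} / {e,h}
  n6: {e,j} / ∅
  n7: {h,x} / ∅
  n8: {h,p} / {h}

Liveness:
  n0 li=∅ lo={e}
  n1 li=∅ lo={j}
  n2 li={e} lo={e,h}
  n3 li={j} lo=∅
  n4 li={e,h} lo={e,h}
  n5 li={e,h} lo={h}
  n6 li=∅ lo=∅
  n7 li=∅ lo={h}
  n8 li={h} lo=∅

Interfere edges:
  e↔{h,j,t,x}
  h↔{e,j,p,t,x}
  j↔{e,h,p}
  p↔{h,j}
  t↔{e,h}
  x↔{e,h}

N(x) = ["e", "h"]

Answer: ["e", "h"]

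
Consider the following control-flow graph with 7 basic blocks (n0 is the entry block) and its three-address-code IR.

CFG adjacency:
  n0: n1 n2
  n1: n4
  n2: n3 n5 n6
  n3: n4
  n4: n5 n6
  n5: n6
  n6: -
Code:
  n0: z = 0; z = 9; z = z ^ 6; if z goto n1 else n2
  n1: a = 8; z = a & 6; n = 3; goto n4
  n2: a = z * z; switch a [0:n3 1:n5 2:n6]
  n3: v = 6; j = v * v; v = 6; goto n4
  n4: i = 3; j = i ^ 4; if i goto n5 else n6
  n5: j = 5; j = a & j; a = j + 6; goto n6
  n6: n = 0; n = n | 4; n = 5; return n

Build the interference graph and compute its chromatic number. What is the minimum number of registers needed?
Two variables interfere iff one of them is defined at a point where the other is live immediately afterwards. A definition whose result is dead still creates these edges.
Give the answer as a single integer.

Answer: 3

Derivation:
Block summaries:
  n0: def={z} ue=∅
  n1: def={a,n,z} ue=∅
  n2: def={a} ue={z}
  n3: def={j,v} ue=∅
  n4: def={i,j} ue=∅
  n5: def={a,j} ue={a}
  n6: def={n} ue=∅

Live sets:
  live n0: ∅→{z}
  live n1: ∅→{a}
  live n2: {z}→{a}
  live n3: {a}→{a}
  live n4: {a}→{a}
  live n5: {a}→∅
  live n6: ∅→∅

Interfere edges:
  a: {i,j,n,v,z}
  i: {a,j}
  j: {a,i}
  n: {a}
  v: {a}
  z: {a}

Registers:
  clique {a,i,j} ⇒ need ≥ 3
  3-colouring: c0={a}  c1={i,n,v,z}  c2={j}
  χ = 3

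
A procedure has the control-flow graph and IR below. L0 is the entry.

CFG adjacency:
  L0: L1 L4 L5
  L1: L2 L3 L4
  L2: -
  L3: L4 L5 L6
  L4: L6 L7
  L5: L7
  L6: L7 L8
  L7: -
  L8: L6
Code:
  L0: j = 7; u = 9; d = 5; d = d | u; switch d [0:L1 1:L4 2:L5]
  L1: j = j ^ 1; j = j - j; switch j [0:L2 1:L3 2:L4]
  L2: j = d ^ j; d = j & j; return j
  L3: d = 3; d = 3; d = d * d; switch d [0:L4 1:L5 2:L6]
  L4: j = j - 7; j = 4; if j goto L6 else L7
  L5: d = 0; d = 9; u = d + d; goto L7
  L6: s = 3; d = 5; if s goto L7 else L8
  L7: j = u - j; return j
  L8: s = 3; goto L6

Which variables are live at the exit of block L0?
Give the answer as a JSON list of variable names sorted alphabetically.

Answer: ["d", "j", "u"]

Derivation:
Block summaries:
  L0 def {d,j,u} use ∅
  L1 def {j} use {j}
  L2 def {d,j} use {d,j}
  L3 def {d} use ∅
  L4 def {j} use {j}
  L5 def {d,u} use ∅
  L6 def {d,s} use ∅
  L7 def {j} use {j,u}
  L8 def {s} use ∅

Liveness:
  L0 li=∅ lo={d,j,u}
  L1 li={d,j,u} lo={d,j,u}
  L2 li={d,j} lo=∅
  L3 li={j,u} lo={j,u}
  L4 li={j,u} lo={j,u}
  L5 li={j} lo={j,u}
  L6 li={j,u} lo={j,u}
  L7 li={j,u} lo=∅
  L8 li={j,u} lo={j,u}

live-out(L0) = ["d", "j", "u"]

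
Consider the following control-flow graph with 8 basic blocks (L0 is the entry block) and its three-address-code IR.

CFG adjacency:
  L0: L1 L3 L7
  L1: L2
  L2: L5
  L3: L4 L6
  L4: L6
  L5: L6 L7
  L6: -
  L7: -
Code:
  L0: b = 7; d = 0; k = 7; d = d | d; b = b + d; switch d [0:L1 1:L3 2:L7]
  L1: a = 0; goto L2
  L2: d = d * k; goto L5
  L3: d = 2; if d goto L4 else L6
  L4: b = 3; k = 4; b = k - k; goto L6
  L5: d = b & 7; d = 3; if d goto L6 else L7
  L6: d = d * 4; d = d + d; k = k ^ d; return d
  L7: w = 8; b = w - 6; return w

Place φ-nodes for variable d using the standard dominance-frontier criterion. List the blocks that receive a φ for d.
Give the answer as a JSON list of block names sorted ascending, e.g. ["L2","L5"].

idom tree: L1←L0 L2←L1 L3←L0 L4←L3 L5←L2 L6←L0 L7←L0
Dom at joins:
  L6: preds {L3,L4,L5}: {L0,L3} ∩ {L0,L3,L4} ∩ {L0,L1,L2,L5} = {L0}; idom=L0
  L7: preds {L0,L5}: {L0} ∩ {L0,L1,L2,L5} = {L0}; idom=L0

DF walk-up:
  join L6 pred L3: L3 stop@L0
  join L6 pred L4: L4→L3 stop@L0
  join L6 pred L5: L5→L2→L1 stop@L0
  join L7 pred L0: · stop@L0
  join L7 pred L5: L5→L2→L1 stop@L0
  L0: DF=∅
  L1: DF={L6,L7}
  L2: DF={L6,L7}
  L3: DF={L6}
  L4: DF={L6}
  L5: DF={L6,L7}
  L6: DF=∅
  L7: DF=∅

φ for d: defs {L0,L2,L3,L5,L6}
  DF⁺ = {L6,L7}

Answer: ["L6", "L7"]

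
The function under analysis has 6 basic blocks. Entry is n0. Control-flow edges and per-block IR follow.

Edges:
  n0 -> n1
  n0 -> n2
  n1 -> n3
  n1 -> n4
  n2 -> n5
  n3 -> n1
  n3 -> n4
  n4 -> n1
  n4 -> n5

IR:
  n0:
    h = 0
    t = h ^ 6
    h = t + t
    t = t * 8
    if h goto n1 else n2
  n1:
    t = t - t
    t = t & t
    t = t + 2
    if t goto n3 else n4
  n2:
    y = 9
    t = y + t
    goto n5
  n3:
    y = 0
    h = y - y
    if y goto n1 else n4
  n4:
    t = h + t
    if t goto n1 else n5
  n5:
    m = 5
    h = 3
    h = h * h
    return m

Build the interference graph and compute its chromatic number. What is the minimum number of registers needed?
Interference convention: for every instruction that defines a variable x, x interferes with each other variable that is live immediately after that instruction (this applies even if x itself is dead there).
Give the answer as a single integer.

Answer: 3

Analysis:
def/use:
  n0: def={h,t} ue=∅
  n1: def={t} ue={t}
  n2: def={t,y} ue={t}
  n3: def={h,y} ue=∅
  n4: def={t} ue={h,t}
  n5: def={h,m} ue=∅

Liveness:
  n0 li=∅ lo={h,t}
  n1 li={h,t} lo={h,t}
  n2 li={t} lo=∅
  n3 li={t} lo={h,t}
  n4 li={h,t} lo={h,t}
  n5 li=∅ lo=∅

Interference:
  h: {m,t,y}
  m: {h}
  t: {h,y}
  y: {h,t}

Colouring:
  lower bound: {h,t,y} mutually conflict ⇒ χ ≥ 3
  assign h→R0 m→R1 t→R1 y→R2 — no edge inside a register ⇒ χ ≤ 3
  χ = 3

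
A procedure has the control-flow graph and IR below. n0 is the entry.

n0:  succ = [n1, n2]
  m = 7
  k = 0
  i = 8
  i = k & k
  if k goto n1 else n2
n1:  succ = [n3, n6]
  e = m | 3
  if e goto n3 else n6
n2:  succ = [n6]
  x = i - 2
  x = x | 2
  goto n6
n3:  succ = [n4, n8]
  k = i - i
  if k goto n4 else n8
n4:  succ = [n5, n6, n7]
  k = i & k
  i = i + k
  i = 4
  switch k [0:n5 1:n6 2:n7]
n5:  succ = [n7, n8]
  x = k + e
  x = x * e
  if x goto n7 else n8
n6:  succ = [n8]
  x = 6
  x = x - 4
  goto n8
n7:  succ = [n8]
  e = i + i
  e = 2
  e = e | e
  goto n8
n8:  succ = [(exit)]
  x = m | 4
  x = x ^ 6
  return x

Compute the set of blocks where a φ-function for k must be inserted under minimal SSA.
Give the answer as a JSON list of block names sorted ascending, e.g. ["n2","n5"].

Answer: ["n6", "n8"]

Working:
idom tree: n1←n0 n2←n0 n3←n1 n4←n3 n5←n4 n6←n0 n7←n4 n8←n0
Dom at joins:
  n6: preds {n1,n2,n4}: {n0,n1} ∩ {n0,n2} ∩ {n0,n1,n3,n4} = {n0}; idom=n0
  n7: preds {n4,n5}: {n0,n1,n3,n4} ∩ {n0,n1,n3,n4,n5} = {n0,n1,n3,n4}; idom=n4
  n8: preds {n3,n5,n6,n7}: {n0,n1,n3} ∩ {n0,n1,n3,n4,n5} ∩ {n0,n6} ∩ {n0,n1,n3,n4,n7} = {n0}; idom=n0

DF derivation:
  n6←n1: walk n1 to n0
  n6←n2: walk n2 to n0
  n6←n4: walk n4→n3→n1 to n0
  n7←n4: walk · to n4
  n7←n5: walk n5 to n4
  n8←n3: walk n3→n1 to n0
  n8←n5: walk n5→n4→n3→n1 to n0
  n8←n6: walk n6 to n0
  n8←n7: walk n7→n4→n3→n1 to n0
  n0: DF=∅
  n1: DF={n6,n8}
  n2: DF={n6}
  n3: DF={n6,n8}
  n4: DF={n6,n8}
  n5: DF={n7,n8}
  n6: DF={n8}
  n7: DF={n8}
  n8: DF=∅

φ for k: defs {n0,n3,n4}
  DF⁺ = {n6,n8}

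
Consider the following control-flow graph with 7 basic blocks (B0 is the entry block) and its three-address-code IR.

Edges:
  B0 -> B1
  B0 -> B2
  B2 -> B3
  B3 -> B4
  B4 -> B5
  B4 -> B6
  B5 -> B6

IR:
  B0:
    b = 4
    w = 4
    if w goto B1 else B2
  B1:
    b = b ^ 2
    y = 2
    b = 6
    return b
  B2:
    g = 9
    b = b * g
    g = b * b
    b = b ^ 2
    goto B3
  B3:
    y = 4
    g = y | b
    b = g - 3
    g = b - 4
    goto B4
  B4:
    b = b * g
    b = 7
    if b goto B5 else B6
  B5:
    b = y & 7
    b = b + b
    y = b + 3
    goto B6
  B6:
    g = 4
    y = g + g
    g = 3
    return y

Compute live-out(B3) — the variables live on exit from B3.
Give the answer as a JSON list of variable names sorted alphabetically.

Per-block:
  B0 def {b,w} use ∅
  B1 def {b,y} use {b}
  B2 def {b,g} use {b}
  B3 def {b,g,y} use {b}
  B4 def {b} use {b,g}
  B5 def {b,y} use {y}
  B6 def {g,y} use ∅

Backward fixpoint:
  B0 li=∅ lo={b}
  B1 li={b} lo=∅
  B2 li={b} lo={b}
  B3 li={b} lo={b,g,y}
  B4 li={b,g,y} lo={y}
  B5 li={y} lo=∅
  B6 li=∅ lo=∅

live-out(B3) = ["b", "g", "y"]

Answer: ["b", "g", "y"]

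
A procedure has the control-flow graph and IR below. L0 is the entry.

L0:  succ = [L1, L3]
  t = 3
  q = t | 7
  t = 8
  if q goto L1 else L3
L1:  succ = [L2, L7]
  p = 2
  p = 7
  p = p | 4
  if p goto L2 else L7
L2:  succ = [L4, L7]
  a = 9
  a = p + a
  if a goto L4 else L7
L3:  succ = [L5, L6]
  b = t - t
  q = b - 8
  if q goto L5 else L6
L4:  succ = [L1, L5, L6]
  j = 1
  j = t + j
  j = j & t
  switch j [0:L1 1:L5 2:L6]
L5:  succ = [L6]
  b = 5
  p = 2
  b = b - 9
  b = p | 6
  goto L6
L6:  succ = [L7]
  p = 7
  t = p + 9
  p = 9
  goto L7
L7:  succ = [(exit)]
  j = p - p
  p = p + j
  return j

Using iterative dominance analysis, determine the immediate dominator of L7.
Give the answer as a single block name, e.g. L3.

idom tree: L1←L0 L2←L1 L3←L0 L4←L2 L5←L0 L6←L0 L7←L0
Dom at joins:
  L1: preds {L0,L4}: {L0} ∩ {L0,L1,L2,L4} = {L0}; idom=L0
  L5: preds {L3,L4}: {L0,L3} ∩ {L0,L1,L2,L4} = {L0}; idom=L0
  L6: preds {L3,L4,L5}: {L0,L3} ∩ {L0,L1,L2,L4} ∩ {L0,L5} = {L0}; idom=L0
  L7: preds {L1,L2,L6}: {L0,L1} ∩ {L0,L1,L2} ∩ {L0,L6} = {L0}; idom=L0

idom(L7) = L0

Answer: L0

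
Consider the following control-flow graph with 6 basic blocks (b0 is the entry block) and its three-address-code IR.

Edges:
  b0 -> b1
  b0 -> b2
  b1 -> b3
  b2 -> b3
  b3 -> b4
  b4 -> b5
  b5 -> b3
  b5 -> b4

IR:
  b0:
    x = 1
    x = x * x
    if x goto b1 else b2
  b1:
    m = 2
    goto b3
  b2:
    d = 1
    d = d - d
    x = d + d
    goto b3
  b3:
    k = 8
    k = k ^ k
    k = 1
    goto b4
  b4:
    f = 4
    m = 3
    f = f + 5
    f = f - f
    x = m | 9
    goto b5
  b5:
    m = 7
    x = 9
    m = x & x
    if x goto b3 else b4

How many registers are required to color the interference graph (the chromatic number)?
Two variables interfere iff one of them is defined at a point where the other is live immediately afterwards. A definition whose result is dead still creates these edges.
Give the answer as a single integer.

Answer: 2

Analysis:
Block summaries:
  b0: def={x} ue=∅
  b1: def={m} ue=∅
  b2: def={d,x} ue=∅
  b3: def={k} ue=∅
  b4: def={f,m,x} ue=∅
  b5: def={m,x} ue=∅

Liveness:
  live b0: ∅→∅
  live b1: ∅→∅
  live b2: ∅→∅
  live b3: ∅→∅
  live b4: ∅→∅
  live b5: ∅→∅

Conflict graph:
  d↔∅
  f↔{m}
  k↔∅
  m↔{f,x}
  x↔{m}

Chromatic number:
  lower bound: {f,m} mutually conflict ⇒ χ ≥ 2
  assign d→c0 f→c1 k→c0 m→c0 x→c1 — no edge inside a register ⇒ χ ≤ 2
  χ = 2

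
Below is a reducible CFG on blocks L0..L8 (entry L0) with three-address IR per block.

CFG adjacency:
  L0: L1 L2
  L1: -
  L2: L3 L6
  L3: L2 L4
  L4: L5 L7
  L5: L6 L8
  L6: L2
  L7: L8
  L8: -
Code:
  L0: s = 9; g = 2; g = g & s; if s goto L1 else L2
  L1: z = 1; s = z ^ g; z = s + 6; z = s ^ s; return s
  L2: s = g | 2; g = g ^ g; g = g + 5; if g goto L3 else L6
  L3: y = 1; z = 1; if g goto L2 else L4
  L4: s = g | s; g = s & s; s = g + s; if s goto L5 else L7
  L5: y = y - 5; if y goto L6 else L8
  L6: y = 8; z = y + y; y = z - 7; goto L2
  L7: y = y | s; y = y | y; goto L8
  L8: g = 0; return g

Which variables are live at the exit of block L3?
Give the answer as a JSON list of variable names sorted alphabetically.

Block summaries:
  L0: {g,s} / ∅
  L1: {s,z} / {g}
  L2: {g,s} / {g}
  L3: {y,z} / {g}
  L4: {g,s} / {g,s}
  L5: {y} / {y}
  L6: {y,z} / ∅
  L7: {y} / {s,y}
  L8: {g} / ∅

Liveness:
  L0 li=∅ lo={g}
  L1 li={g} lo=∅
  L2 li={g} lo={g,s}
  L3 li={g,s} lo={g,s,y}
  L4 li={g,s,y} lo={g,s,y}
  L5 li={g,y} lo={g}
  L6 li={g} lo={g}
  L7 li={s,y} lo=∅
  L8 li=∅ lo=∅

live-out(L3) = ["g", "s", "y"]

Answer: ["g", "s", "y"]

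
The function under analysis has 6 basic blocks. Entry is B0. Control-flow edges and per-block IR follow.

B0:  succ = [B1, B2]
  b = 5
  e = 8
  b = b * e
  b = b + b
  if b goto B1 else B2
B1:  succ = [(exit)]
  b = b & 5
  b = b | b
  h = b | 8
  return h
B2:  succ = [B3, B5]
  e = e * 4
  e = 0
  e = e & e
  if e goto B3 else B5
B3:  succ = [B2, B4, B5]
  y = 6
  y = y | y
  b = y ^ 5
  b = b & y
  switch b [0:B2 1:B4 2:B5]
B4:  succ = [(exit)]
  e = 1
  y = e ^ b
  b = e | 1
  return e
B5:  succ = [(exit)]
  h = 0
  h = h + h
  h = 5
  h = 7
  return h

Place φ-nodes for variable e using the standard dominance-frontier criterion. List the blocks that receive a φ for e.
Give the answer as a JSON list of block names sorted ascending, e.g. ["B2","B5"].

idom tree: B1←B0 B2←B0 B3←B2 B4←B3 B5←B2
Dom∩ at merges:
  B2: preds {B0,B3}: {B0} ∩ {B0,B2,B3} = {B0}; idom=B0
  B5: preds {B2,B3}: {B0,B2} ∩ {B0,B2,B3} = {B0,B2}; idom=B2

DF derivation:
  B2←B0: walk · to B0
  B2←B3: walk B3→B2 to B0
  B5←B2: walk · to B2
  B5←B3: walk B3 to B2
  DF(B0)=∅
  DF(B1)=∅
  DF(B2)={B2}
  DF(B3)={B2,B5}
  DF(B4)=∅
  DF(B5)=∅

φ for e: defs {B0,B2,B4}
  DF⁺ = {B2}

Answer: ["B2"]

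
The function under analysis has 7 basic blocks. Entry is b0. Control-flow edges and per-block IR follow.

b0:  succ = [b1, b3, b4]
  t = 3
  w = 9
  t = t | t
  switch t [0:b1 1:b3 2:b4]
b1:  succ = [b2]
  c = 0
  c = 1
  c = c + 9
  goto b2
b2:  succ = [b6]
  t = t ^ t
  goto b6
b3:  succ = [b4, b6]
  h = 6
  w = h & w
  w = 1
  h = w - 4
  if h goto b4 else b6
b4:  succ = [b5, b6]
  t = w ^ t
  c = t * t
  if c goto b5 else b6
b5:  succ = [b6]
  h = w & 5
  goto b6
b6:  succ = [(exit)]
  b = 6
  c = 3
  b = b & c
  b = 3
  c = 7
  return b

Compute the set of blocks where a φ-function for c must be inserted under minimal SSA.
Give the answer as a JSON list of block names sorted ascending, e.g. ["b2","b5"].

idom tree: b1←b0 b2←b1 b3←b0 b4←b0 b5←b4 b6←b0
Dom∩ at merges:
  b4: preds {b0,b3}: {b0} ∩ {b0,b3} = {b0}; idom=b0
  b6: preds {b2,b3,b4,b5}: {b0,b1,b2} ∩ {b0,b3} ∩ {b0,b4} ∩ {b0,b4,b5} = {b0}; idom=b0

Frontier:
  join b4 pred b0: · stop@b0
  join b4 pred b3: b3 stop@b0
  join b6 pred b2: b2→b1 stop@b0
  join b6 pred b3: b3 stop@b0
  join b6 pred b4: b4 stop@b0
  join b6 pred b5: b5→b4 stop@b0
  b0: DF=∅
  b1: DF={b6}
  b2: DF={b6}
  b3: DF={b4,b6}
  b4: DF={b6}
  b5: DF={b6}
  b6: DF=∅

φ for c: defs {b1,b4,b6}
  DF⁺ = {b6}

Answer: ["b6"]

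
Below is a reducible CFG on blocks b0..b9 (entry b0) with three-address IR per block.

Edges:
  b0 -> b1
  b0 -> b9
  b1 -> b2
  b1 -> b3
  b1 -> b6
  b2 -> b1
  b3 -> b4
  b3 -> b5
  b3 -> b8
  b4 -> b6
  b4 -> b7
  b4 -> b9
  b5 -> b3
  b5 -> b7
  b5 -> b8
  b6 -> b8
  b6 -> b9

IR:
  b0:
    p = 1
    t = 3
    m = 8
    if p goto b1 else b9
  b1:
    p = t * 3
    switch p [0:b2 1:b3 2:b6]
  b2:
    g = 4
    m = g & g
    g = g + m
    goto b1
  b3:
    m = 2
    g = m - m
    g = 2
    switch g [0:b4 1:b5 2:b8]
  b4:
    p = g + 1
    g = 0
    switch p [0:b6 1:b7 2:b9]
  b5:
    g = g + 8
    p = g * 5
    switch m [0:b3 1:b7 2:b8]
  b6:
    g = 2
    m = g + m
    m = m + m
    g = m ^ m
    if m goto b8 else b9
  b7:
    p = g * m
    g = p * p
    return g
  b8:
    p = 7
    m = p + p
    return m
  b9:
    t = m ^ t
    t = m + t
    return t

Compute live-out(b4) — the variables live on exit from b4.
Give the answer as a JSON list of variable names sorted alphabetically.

Answer: ["g", "m", "t"]

Analysis:
Block summaries:
  b0: {m,p,t} / ∅
  b1: {p} / {t}
  b2: {g,m} / ∅
  b3: {g,m} / ∅
  b4: {g,p} / {g}
  b5: {g,p} / {g,m}
  b6: {g,m} / {m}
  b7: {g,p} / {g,m}
  b8: {m,p} / ∅
  b9: {t} / {m,t}

Backward fixpoint:
  b0: in=∅ out={m,t}
  b1: in={m,t} out={m,t}
  b2: in={t} out={m,t}
  b3: in={t} out={g,m,t}
  b4: in={g,m,t} out={g,m,t}
  b5: in={g,m,t} out={g,m,t}
  b6: in={m,t} out={m,t}
  b7: in={g,m} out=∅
  b8: in=∅ out=∅
  b9: in={m,t} out=∅

live-out(b4) = ["g", "m", "t"]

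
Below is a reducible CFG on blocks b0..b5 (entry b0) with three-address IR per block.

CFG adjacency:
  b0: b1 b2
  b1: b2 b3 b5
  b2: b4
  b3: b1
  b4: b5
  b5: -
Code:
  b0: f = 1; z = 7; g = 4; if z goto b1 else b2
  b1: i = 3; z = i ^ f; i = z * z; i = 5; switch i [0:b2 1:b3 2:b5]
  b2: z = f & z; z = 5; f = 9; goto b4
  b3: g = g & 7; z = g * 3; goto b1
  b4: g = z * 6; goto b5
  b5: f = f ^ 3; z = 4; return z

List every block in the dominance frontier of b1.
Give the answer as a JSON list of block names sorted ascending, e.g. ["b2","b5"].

Answer: ["b1", "b2", "b5"]

Derivation:
idom tree: b1←b0 b2←b0 b3←b1 b4←b2 b5←b0
Dom at joins:
  b1: preds {b0,b3}: {b0} ∩ {b0,b1,b3} = {b0}; idom=b0
  b2: preds {b0,b1}: {b0} ∩ {b0,b1} = {b0}; idom=b0
  b5: preds {b1,b4}: {b0,b1} ∩ {b0,b2,b4} = {b0}; idom=b0

DF walk-up:
  b1←b0: walk · to b0
  b1←b3: walk b3→b1 to b0
  b2←b0: walk · to b0
  b2←b1: walk b1 to b0
  b5←b1: walk b1 to b0
  b5←b4: walk b4→b2 to b0
  DF(b0)=∅
  DF(b1)={b1,b2,b5}
  DF(b2)={b5}
  DF(b3)={b1}
  DF(b4)={b5}
  DF(b5)=∅

DF(b1) = ["b1", "b2", "b5"]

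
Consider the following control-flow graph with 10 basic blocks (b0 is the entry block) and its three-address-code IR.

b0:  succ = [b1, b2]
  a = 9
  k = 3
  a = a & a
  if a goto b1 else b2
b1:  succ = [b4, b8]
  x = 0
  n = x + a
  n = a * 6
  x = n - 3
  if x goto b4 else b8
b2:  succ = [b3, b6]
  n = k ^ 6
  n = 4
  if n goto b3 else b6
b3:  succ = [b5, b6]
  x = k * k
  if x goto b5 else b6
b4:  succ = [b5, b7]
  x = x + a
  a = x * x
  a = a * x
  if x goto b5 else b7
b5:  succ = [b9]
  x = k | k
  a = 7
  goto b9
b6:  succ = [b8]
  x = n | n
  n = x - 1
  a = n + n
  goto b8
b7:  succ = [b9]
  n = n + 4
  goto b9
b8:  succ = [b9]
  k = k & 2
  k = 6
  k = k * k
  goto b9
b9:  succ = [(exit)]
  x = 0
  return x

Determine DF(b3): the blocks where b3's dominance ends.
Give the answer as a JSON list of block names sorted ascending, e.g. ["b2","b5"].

Answer: ["b5", "b6"]

Working:
idom tree: b1←b0 b2←b0 b3←b2 b4←b1 b5←b0 b6←b2 b7←b4 b8←b0 b9←b0
Dom at joins:
  b5: preds {b3,b4}: {b0,b2,b3} ∩ {b0,b1,b4} = {b0}; idom=b0
  b6: preds {b2,b3}: {b0,b2} ∩ {b0,b2,b3} = {b0,b2}; idom=b2
  b8: preds {b1,b6}: {b0,b1} ∩ {b0,b2,b6} = {b0}; idom=b0
  b9: preds {b5,b7,b8}: {b0,b5} ∩ {b0,b1,b4,b7} ∩ {b0,b8} = {b0}; idom=b0

Frontier:
  join b5 pred b3: b3→b2 stop@b0
  join b5 pred b4: b4→b1 stop@b0
  join b6 pred b2: · stop@b2
  join b6 pred b3: b3 stop@b2
  join b8 pred b1: b1 stop@b0
  join b8 pred b6: b6→b2 stop@b0
  join b9 pred b5: b5 stop@b0
  join b9 pred b7: b7→b4→b1 stop@b0
  join b9 pred b8: b8 stop@b0
  DF(b0)=∅
  DF(b1)={b5,b8,b9}
  DF(b2)={b5,b8}
  DF(b3)={b5,b6}
  DF(b4)={b5,b9}
  DF(b5)={b9}
  DF(b6)={b8}
  DF(b7)={b9}
  DF(b8)={b9}
  DF(b9)=∅

DF(b3) = ["b5", "b6"]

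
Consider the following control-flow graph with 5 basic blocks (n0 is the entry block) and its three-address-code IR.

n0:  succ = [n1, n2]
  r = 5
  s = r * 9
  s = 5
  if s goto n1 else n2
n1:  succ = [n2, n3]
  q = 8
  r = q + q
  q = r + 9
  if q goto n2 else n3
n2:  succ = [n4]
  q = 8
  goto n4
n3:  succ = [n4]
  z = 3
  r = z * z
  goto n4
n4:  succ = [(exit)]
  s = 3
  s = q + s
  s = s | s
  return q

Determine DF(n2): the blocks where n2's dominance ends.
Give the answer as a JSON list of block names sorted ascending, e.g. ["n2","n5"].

Answer: ["n4"]

Analysis:
idom tree: n1←n0 n2←n0 n3←n1 n4←n0
Dom∩ at merges:
  n2: preds {n0,n1}: {n0} ∩ {n0,n1} = {n0}; idom=n0
  n4: preds {n2,n3}: {n0,n2} ∩ {n0,n1,n3} = {n0}; idom=n0

DF walk-up:
  n2←n0: walk · to n0
  n2←n1: walk n1 to n0
  n4←n2: walk n2 to n0
  n4←n3: walk n3→n1 to n0
  n0: DF=∅
  n1: DF={n2,n4}
  n2: DF={n4}
  n3: DF={n4}
  n4: DF=∅

DF(n2) = ["n4"]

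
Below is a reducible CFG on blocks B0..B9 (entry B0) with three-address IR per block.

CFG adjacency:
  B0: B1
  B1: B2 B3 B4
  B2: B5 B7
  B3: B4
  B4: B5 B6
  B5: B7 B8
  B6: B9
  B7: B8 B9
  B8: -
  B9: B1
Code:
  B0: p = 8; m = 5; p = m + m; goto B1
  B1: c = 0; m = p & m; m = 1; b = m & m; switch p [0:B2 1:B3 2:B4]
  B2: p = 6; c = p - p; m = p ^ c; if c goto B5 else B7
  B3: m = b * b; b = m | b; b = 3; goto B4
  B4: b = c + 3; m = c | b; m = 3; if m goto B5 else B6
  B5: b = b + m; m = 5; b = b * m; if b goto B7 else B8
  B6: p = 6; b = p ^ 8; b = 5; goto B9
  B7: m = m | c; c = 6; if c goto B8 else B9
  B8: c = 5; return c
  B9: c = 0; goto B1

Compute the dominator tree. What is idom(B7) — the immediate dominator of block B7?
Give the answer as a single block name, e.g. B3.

idom tree: B1←B0 B2←B1 B3←B1 B4←B1 B5←B1 B6←B4 B7←B1 B8←B1 B9←B1
Join-block Dom:
  B1: preds {B0,B9}: {B0} ∩ {B0,B1,B9} = {B0}; idom=B0
  B4: preds {B1,B3}: {B0,B1} ∩ {B0,B1,B3} = {B0,B1}; idom=B1
  B5: preds {B2,B4}: {B0,B1,B2} ∩ {B0,B1,B4} = {B0,B1}; idom=B1
  B7: preds {B2,B5}: {B0,B1,B2} ∩ {B0,B1,B5} = {B0,B1}; idom=B1
  B8: preds {B5,B7}: {B0,B1,B5} ∩ {B0,B1,B7} = {B0,B1}; idom=B1
  B9: preds {B6,B7}: {B0,B1,B4,B6} ∩ {B0,B1,B7} = {B0,B1}; idom=B1

idom(B7) = B1

Answer: B1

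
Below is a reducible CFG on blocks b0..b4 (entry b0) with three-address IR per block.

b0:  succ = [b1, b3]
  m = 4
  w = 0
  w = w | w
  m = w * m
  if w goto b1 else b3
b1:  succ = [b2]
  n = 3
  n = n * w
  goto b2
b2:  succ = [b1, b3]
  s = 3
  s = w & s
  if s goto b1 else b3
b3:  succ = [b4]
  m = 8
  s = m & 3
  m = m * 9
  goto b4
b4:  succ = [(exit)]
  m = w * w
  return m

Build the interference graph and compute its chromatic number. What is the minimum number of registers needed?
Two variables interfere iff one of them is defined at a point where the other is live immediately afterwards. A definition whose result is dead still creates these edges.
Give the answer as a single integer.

Answer: 3

Working:
def/use:
  b0: {m,w} / ∅
  b1: {n} / {w}
  b2: {s} / {w}
  b3: {m,s} / ∅
  b4: {m} / {w}

Liveness:
  live b0: ∅→{w}
  live b1: {w}→{w}
  live b2: {w}→{w}
  live b3: {w}→{w}
  live b4: {w}→∅

Interfere edges:
  m: {s,w}
  n: {w}
  s: {m,w}
  w: {m,n,s}

Registers:
  lower bound: {m,s,w} mutually conflict ⇒ χ ≥ 3
  3-colouring: c0={w}  c1={m,n}  c2={s}
  χ = 3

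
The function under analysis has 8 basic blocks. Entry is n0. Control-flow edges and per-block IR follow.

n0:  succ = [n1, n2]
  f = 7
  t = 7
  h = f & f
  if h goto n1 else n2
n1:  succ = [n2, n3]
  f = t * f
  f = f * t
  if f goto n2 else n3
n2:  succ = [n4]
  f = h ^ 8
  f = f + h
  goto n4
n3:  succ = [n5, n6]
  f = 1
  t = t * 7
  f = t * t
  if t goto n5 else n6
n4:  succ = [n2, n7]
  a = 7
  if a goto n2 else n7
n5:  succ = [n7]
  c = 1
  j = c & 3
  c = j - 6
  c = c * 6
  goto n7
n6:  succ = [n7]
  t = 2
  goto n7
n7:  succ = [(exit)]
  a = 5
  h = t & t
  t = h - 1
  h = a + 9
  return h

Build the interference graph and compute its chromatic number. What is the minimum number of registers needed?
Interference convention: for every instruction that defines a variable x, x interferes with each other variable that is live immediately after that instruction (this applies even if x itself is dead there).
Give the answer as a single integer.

Per-block:
  n0: def={f,h,t} ue=∅
  n1: def={f} ue={f,t}
  n2: def={f} ue={h}
  n3: def={f,t} ue={t}
  n4: def={a} ue=∅
  n5: def={c,j} ue=∅
  n6: def={t} ue=∅
  n7: def={a,h,t} ue={t}

Backward fixpoint:
  live n0: ∅→{f,h,t}
  live n1: {f,h,t}→{h,t}
  live n2: {h,t}→{h,t}
  live n3: {t}→{t}
  live n4: {h,t}→{h,t}
  live n5: {t}→{t}
  live n6: ∅→{t}
  live n7: {t}→∅

Interfere edges:
  a — {h,t}
  c — {t}
  f — {h,t}
  h — {a,f,t}
  j — {t}
  t — {a,c,f,h,j}

Colouring:
  lower bound: {a,h,t} mutually conflict ⇒ χ ≥ 3
  3-colouring: R0={t}  R1={c,h,j}  R2={a,f}
  χ = 3

Answer: 3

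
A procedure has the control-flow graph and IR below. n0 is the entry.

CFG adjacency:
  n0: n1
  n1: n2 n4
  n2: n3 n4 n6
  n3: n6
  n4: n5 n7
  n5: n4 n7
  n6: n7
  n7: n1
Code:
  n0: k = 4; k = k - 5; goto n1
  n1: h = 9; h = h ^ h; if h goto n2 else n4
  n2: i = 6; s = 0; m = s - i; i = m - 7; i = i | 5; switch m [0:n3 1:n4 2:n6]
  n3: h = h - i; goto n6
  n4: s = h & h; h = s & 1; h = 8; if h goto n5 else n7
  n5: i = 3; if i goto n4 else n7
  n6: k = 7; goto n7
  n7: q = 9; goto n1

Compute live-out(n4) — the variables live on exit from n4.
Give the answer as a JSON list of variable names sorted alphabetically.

Answer: ["h"]

Derivation:
Block summaries:
  n0: def={k} ue=∅
  n1: def={h} ue=∅
  n2: def={i,m,s} ue=∅
  n3: def={h} ue={h,i}
  n4: def={h,s} ue={h}
  n5: def={i} ue=∅
  n6: def={k} ue=∅
  n7: def={q} ue=∅

Liveness:
  live n0: ∅→∅
  live n1: ∅→{h}
  live n2: {h}→{h,i}
  live n3: {h,i}→∅
  live n4: {h}→{h}
  live n5: {h}→{h}
  live n6: ∅→∅
  live n7: ∅→∅

live-out(n4) = ["h"]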